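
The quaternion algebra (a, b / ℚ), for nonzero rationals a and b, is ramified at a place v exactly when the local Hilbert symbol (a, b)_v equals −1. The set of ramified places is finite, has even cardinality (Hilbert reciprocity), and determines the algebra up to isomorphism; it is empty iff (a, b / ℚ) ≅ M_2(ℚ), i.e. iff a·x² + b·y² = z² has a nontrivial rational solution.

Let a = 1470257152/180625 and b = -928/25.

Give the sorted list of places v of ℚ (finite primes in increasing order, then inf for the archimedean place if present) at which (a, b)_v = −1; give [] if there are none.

[2, 13, 23, 29]

(a, b) ≡ (598, -58) mod (ℚ^×)²; places V = {2, 5, 7, 13, 17, 23, 29, ∞}.
(a,b)_∞: sgn(598)=+, sgn(-58)=−, so +1.
(a,b)_29: α=0, u≡10; β=1, v≡8 (mod 29); (10|29)=-1, (8|29)=-1; sign (−1)^0·-1^1·-1^0 = -1.
(a,b)_23: α=1, u≡8; β=0, v≡19 (mod 23); (8|23)=+1, (19|23)=-1; sign (−1)^0·+1^0·-1^1 = -1.
(a,b)_17: α=-2, u≡5; β=0, v≡3 (mod 17); (5|17)=-1, (3|17)=-1; sign (−1)^0·-1^0·-1^-2 = +1.
(a,b)_2: α=11, β=5; u≡3, v≡3 (mod 8); ε(u)ε(v)=1·1, αω(v)=11·1, βω(u)=5·1; sum ≡ 1  ⇒  -1.
(a,b)_13: α=1, u≡2; β=0, v≡5 (mod 13); (2|13)=-1, (5|13)=-1; sign (−1)^0·-1^0·-1^1 = -1.
(a,b)_5: α=-4, u≡3; β=-2, v≡2 (mod 5); (3|5)=-1, (2|5)=-1; sign (−1)^0·-1^-2·-1^-4 = +1.
(a,b)_7: α=4, u≡5; β=0, v≡6 (mod 7); (5|7)=-1, (6|7)=-1; sign (−1)^0·-1^0·-1^4 = +1.
Ram(598, -58) = {2, 13, 23, 29}; no ℚ_2-point on the conic.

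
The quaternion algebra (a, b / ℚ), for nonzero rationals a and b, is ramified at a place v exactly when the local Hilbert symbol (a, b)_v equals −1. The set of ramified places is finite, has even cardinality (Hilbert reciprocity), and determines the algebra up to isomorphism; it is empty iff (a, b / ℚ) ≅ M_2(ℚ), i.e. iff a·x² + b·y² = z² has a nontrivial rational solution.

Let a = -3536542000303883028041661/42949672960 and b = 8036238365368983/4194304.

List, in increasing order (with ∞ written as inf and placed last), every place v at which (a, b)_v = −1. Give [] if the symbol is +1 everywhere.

Mod squares: a ≡ -12210, b ≡ 23. Check v ∈ {∞, 2, 3, 5, 7, 11, 17, 23, 37}.
v=5: a=5^-1·(≡2), b=5^0·(≡2) mod 5; (2|5)=-1, (2|5)=-1; (−1)^{-1·0·2}·(-1)^0·(-1)^-1 = -1.
v=17: a=17^2·(≡4), b=17^0·(≡3) mod 17; (4|17)=+1, (3|17)=-1; (−1)^{2·0·8}·(+1)^0·(-1)^2 = +1.
v=37: a=37^3·(≡11), b=37^2·(≡24) mod 37; (11|37)=+1, (24|37)=-1; (−1)^{3·2·18}·(+1)^2·(-1)^3 = -1.
v=3: a=3^25·(≡1), b=3^16·(≡2) mod 3; (1|3)=+1, (2|3)=-1; (−1)^{25·16·1}·(+1)^16·(-1)^25 = -1.
v=∞: -12210 < 0 and 23 > 0  ⇒  (a,b)_∞ = +1.
v=7: a=7^2·(≡6), b=7^2·(≡4) mod 7; (6|7)=-1, (4|7)=+1; (−1)^{2·2·3}·(-1)^2·(+1)^2 = +1.
v=23: a=23^2·(≡8), b=23^1·(≡2) mod 23; (8|23)=+1, (2|23)=+1; (−1)^{2·1·11}·(+1)^1·(+1)^2 = +1.
v=11: a=11^1·(≡9), b=11^2·(≡5) mod 11; (9|11)=+1, (5|11)=+1; (−1)^{1·2·5}·(+1)^2·(+1)^1 = +1.
v=2: v_2(a)=-33, v_2(b)=-22; units ≡ 7, 7 (mod 8); ε·ε+αω+βω = 1·1+-33·0+-22·0 ≡ 1  ⇒  (a,b)_2 = -1.
(-12210, 23 / ℚ) ramifies at {2, 3, 5, 37}: a division algebra.

[2, 3, 5, 37]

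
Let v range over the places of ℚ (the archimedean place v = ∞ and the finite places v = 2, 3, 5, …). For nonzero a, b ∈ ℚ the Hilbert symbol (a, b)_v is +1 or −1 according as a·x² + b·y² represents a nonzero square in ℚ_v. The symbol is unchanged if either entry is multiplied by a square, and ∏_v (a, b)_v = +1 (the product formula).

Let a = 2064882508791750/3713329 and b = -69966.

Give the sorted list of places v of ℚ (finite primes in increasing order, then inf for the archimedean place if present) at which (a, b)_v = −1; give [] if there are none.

(a, b) ≡ (4195430, -46) mod (ℚ^×)²; places V = {2, 3, 5, 13, 17, 23, 29, 37, 41, 47, ∞}.
(a,b)_3: α=4, u≡2; β=2, v≡2 (mod 3); (2|3)=-1, (2|3)=-1; sign (−1)^0·-1^2·-1^4 = +1.
(a,b)_37: α=1, u≡32; β=0, v≡1 (mod 37); (32|37)=-1, (1|37)=+1; sign (−1)^0·-1^0·+1^1 = +1.
(a,b)_41: α=-2, u≡33; β=0, v≡21 (mod 41); (33|41)=+1, (21|41)=+1; sign (−1)^0·+1^0·+1^-2 = +1.
(a,b)_29: α=3, u≡11; β=0, v≡11 (mod 29); (11|29)=-1, (11|29)=-1; sign (−1)^0·-1^0·-1^3 = -1.
(a,b)_5: α=3, u≡1; β=0, v≡4 (mod 5); (1|5)=+1, (4|5)=+1; sign (−1)^0·+1^0·+1^3 = +1.
(a,b)_∞: sgn(4195430)=+, sgn(-46)=−, so +1.
(a,b)_13: α=0, u≡7; β=2, v≡2 (mod 13); (7|13)=-1, (2|13)=-1; sign (−1)^0·-1^2·-1^0 = +1.
(a,b)_2: α=1, β=1; u≡3, v≡1 (mod 8); ε(u)ε(v)=1·0, αω(v)=1·0, βω(u)=1·1; sum ≡ 1  ⇒  -1.
(a,b)_47: α=-2, u≡45; β=0, v≡17 (mod 47); (45|47)=-1, (17|47)=+1; sign (−1)^0·-1^0·+1^-2 = +1.
(a,b)_23: α=1, u≡11; β=1, v≡17 (mod 23); (11|23)=-1, (17|23)=-1; sign (−1)^1·-1^1·-1^1 = -1.
(a,b)_17: α=3, u≡8; β=0, v≡6 (mod 17); (8|17)=+1, (6|17)=-1; sign (−1)^0·+1^0·-1^3 = -1.
|Ram(4195430, -46)| = 4, even; anisotropic at {2, 17, 23, 29}.

[2, 17, 23, 29]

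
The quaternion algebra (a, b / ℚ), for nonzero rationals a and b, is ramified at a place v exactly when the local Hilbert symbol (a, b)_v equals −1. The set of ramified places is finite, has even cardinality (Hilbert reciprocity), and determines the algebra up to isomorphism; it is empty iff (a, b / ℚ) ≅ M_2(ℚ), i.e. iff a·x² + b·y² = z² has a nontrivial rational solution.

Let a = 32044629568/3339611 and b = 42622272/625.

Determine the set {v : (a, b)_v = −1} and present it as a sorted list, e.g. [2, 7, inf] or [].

[11, 31]

Mod squares: a ≡ 2387, b ≡ 77. Check v ∈ {∞, 2, 3, 5, 7, 11, 19, 29, 31}.
v=31: a=31^3·(≡6), b=31^2·(≡23) mod 31; (6|31)=-1, (23|31)=-1; (−1)^{3·2·15}·(-1)^2·(-1)^3 = -1.
v=11: a=11^-1·(≡6), b=11^1·(≡10) mod 11; (6|11)=-1, (10|11)=-1; (−1)^{-1·1·5}·(-1)^1·(-1)^-1 = -1.
v=7: a=7^5·(≡3), b=7^1·(≡1) mod 7; (3|7)=-1, (1|7)=+1; (−1)^{5·1·3}·(-1)^1·(+1)^5 = +1.
v=2: v_2(a)=6, v_2(b)=6; units ≡ 3, 5 (mod 8); ε·ε+αω+βω = 1·0+6·1+6·1 ≡ 0  ⇒  (a,b)_2 = +1.
v=∞: 2387 > 0 and 77 > 0  ⇒  (a,b)_∞ = +1.
v=3: a=3^0·(≡2), b=3^2·(≡2) mod 3; (2|3)=-1, (2|3)=-1; (−1)^{0·2·1}·(-1)^2·(-1)^0 = +1.
v=29: a=29^-2·(≡22), b=29^0·(≡10) mod 29; (22|29)=+1, (10|29)=-1; (−1)^{-2·0·14}·(+1)^0·(-1)^-2 = +1.
v=19: a=19^-2·(≡10), b=19^0·(≡5) mod 19; (10|19)=-1, (5|19)=+1; (−1)^{-2·0·9}·(-1)^0·(+1)^-2 = +1.
v=5: a=5^0·(≡3), b=5^-4·(≡2) mod 5; (3|5)=-1, (2|5)=-1; (−1)^{0·-4·2}·(-1)^-4·(-1)^0 = +1.
(2387, 77 / ℚ) ramifies at {11, 31}: a division algebra.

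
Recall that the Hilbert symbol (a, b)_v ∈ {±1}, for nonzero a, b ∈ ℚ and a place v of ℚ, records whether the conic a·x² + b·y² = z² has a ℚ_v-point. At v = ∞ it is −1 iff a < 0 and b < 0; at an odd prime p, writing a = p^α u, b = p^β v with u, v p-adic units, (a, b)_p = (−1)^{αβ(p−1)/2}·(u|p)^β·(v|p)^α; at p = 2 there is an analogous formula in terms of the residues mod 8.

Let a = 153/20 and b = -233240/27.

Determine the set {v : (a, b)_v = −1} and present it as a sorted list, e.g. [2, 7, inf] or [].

[2, 5]

Mod squares: a ≡ 85, b ≡ -3570. Check v ∈ {∞, 2, 3, 5, 7, 17}.
v=3: a=3^2·(≡1), b=3^-3·(≡1) mod 3; (1|3)=+1, (1|3)=+1; (−1)^{2·-3·1}·(+1)^-3·(+1)^2 = +1.
v=5: a=5^-1·(≡2), b=5^1·(≡1) mod 5; (2|5)=-1, (1|5)=+1; (−1)^{-1·1·2}·(-1)^1·(+1)^-1 = -1.
v=2: v_2(a)=-2, v_2(b)=3; units ≡ 5, 7 (mod 8); ε·ε+αω+βω = 0·1+-2·0+3·1 ≡ 1  ⇒  (a,b)_2 = -1.
v=7: a=7^0·(≡1), b=7^3·(≡1) mod 7; (1|7)=+1, (1|7)=+1; (−1)^{0·3·3}·(+1)^3·(+1)^0 = +1.
v=∞: 85 > 0 and -3570 < 0  ⇒  (a,b)_∞ = +1.
v=17: a=17^1·(≡3), b=17^1·(≡5) mod 17; (3|17)=-1, (5|17)=-1; (−1)^{1·1·8}·(-1)^1·(-1)^1 = +1.
Ram(85, -3570) = {2, 5}; no ℚ_2-point on the conic.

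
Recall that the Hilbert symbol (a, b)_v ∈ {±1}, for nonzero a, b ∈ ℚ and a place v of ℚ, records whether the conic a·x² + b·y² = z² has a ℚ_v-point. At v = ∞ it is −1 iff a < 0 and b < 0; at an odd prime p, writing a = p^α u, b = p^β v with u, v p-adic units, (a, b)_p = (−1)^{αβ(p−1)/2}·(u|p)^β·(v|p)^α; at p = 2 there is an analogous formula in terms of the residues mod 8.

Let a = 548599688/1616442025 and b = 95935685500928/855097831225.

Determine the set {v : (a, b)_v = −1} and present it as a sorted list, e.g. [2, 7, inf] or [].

Mod squares: a ≡ 2, b ≡ 1178. Check v ∈ {∞, 2, 5, 7, 11, 13, 17, 19, 23, 31, 43}.
v=2: v_2(a)=3, v_2(b)=13; units ≡ 1, 5 (mod 8); ε·ε+αω+βω = 0·0+3·1+13·0 ≡ 1  ⇒  (a,b)_2 = -1.
v=19: a=19^0·(≡15), b=19^1·(≡5) mod 19; (15|19)=-1, (5|19)=+1; (−1)^{0·1·9}·(-1)^1·(+1)^0 = -1.
v=23: a=23^0·(≡8), b=23^-2·(≡21) mod 23; (8|23)=+1, (21|23)=-1; (−1)^{0·-2·11}·(+1)^-2·(-1)^0 = +1.
v=∞: 2 > 0 and 1178 > 0  ⇒  (a,b)_∞ = +1.
v=11: a=11^-2·(≡6), b=11^-2·(≡1) mod 11; (6|11)=-1, (1|11)=+1; (−1)^{-2·-2·5}·(-1)^-2·(+1)^-2 = +1.
v=43: a=43^-2·(≡20), b=43^-2·(≡24) mod 43; (20|43)=-1, (24|43)=+1; (−1)^{-2·-2·21}·(-1)^-2·(+1)^-2 = +1.
v=13: a=13^4·(≡11), b=13^2·(≡5) mod 13; (11|13)=-1, (5|13)=-1; (−1)^{4·2·6}·(-1)^2·(-1)^4 = +1.
v=31: a=31^0·(≡1), b=31^1·(≡10) mod 31; (1|31)=+1, (10|31)=+1; (−1)^{0·1·15}·(+1)^1·(+1)^0 = +1.
v=5: a=5^-2·(≡3), b=5^-2·(≡2) mod 5; (3|5)=-1, (2|5)=-1; (−1)^{-2·-2·2}·(-1)^-2·(-1)^-2 = +1.
v=7: a=7^4·(≡4), b=7^6·(≡2) mod 7; (4|7)=+1, (2|7)=+1; (−1)^{4·6·3}·(+1)^6·(+1)^4 = +1.
v=17: a=17^-2·(≡8), b=17^-2·(≡12) mod 17; (8|17)=+1, (12|17)=-1; (−1)^{-2·-2·8}·(+1)^-2·(-1)^-2 = +1.
Ram(2, 1178) = {2, 19}; no ℚ_2-point on the conic.

[2, 19]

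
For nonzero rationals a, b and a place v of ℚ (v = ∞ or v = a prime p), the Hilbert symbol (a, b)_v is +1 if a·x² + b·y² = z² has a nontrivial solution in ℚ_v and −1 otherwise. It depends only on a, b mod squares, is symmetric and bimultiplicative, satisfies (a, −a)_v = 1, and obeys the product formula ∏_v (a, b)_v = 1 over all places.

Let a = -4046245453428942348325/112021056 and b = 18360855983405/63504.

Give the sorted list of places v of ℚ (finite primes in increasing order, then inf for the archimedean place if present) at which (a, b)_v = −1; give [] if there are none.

Mod squares: a ≡ -493, b ≡ 5. Check v ∈ {∞, 2, 3, 5, 7, 13, 17, 23, 29}.
v=7: a=7^-4·(≡1), b=7^-2·(≡5) mod 7; (1|7)=+1, (5|7)=-1; (−1)^{-4·-2·3}·(+1)^-2·(-1)^-4 = +1.
v=23: a=23^4·(≡9), b=23^2·(≡7) mod 23; (9|23)=+1, (7|23)=-1; (−1)^{4·2·11}·(+1)^2·(-1)^4 = +1.
v=3: a=3^-6·(≡2), b=3^-4·(≡2) mod 3; (2|3)=-1, (2|3)=-1; (−1)^{-6·-4·1}·(-1)^-4·(-1)^-6 = +1.
v=17: a=17^3·(≡11), b=17^2·(≡7) mod 17; (11|17)=-1, (7|17)=-1; (−1)^{3·2·8}·(-1)^2·(-1)^3 = -1.
v=29: a=29^3·(≡2), b=29^2·(≡25) mod 29; (2|29)=-1, (25|29)=+1; (−1)^{3·2·14}·(-1)^2·(+1)^3 = +1.
v=5: a=5^2·(≡2), b=5^1·(≡4) mod 5; (2|5)=-1, (4|5)=+1; (−1)^{2·1·2}·(-1)^1·(+1)^2 = -1.
v=13: a=13^6·(≡9), b=13^4·(≡7) mod 13; (9|13)=+1, (7|13)=-1; (−1)^{6·4·6}·(+1)^4·(-1)^6 = +1.
v=2: v_2(a)=-6, v_2(b)=-4; units ≡ 3, 5 (mod 8); ε·ε+αω+βω = 1·0+-6·1+-4·1 ≡ 0  ⇒  (a,b)_2 = +1.
v=∞: -493 < 0 and 5 > 0  ⇒  (a,b)_∞ = +1.
|Ram(-493, 5)| = 2, even; anisotropic at {5, 17}.

[5, 17]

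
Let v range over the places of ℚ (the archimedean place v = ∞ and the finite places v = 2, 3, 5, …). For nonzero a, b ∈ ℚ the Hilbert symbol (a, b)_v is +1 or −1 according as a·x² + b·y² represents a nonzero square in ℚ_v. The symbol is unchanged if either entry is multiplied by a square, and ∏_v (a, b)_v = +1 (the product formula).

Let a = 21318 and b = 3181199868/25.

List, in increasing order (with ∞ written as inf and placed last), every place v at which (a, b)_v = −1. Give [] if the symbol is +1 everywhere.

Mod squares: a ≡ 21318, b ≡ 7. Check v ∈ {∞, 2, 3, 5, 7, 11, 17, 19}.
v=3: a=3^1·(≡2), b=3^2·(≡1) mod 3; (2|3)=-1, (1|3)=+1; (−1)^{1·2·1}·(-1)^2·(+1)^1 = +1.
v=∞: 21318 > 0 and 7 > 0  ⇒  (a,b)_∞ = +1.
v=19: a=19^1·(≡1), b=19^2·(≡17) mod 19; (1|19)=+1, (17|19)=+1; (−1)^{1·2·9}·(+1)^2·(+1)^1 = +1.
v=11: a=11^1·(≡2), b=11^2·(≡2) mod 11; (2|11)=-1, (2|11)=-1; (−1)^{1·2·5}·(-1)^2·(-1)^1 = -1.
v=7: a=7^0·(≡3), b=7^1·(≡4) mod 7; (3|7)=-1, (4|7)=+1; (−1)^{0·1·3}·(-1)^1·(+1)^0 = -1.
v=2: v_2(a)=1, v_2(b)=2; units ≡ 3, 7 (mod 8); ε·ε+αω+βω = 1·1+1·0+2·1 ≡ 1  ⇒  (a,b)_2 = -1.
v=5: a=5^0·(≡3), b=5^-2·(≡3) mod 5; (3|5)=-1, (3|5)=-1; (−1)^{0·-2·2}·(-1)^-2·(-1)^0 = +1.
v=17: a=17^1·(≡13), b=17^2·(≡14) mod 17; (13|17)=+1, (14|17)=-1; (−1)^{1·2·8}·(+1)^2·(-1)^1 = -1.
Ram(21318, 7) = {2, 7, 11, 17}; no ℚ_2-point on the conic.

[2, 7, 11, 17]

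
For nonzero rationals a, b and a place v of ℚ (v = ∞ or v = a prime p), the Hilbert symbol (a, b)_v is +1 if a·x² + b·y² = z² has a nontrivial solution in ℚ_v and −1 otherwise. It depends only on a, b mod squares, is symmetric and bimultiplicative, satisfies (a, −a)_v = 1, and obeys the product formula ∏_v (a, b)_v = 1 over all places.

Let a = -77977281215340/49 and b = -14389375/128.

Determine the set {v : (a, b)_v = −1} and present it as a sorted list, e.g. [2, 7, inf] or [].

[2, 11, 13, inf]

(a, b) ≡ (-115, -46046) mod (ℚ^×)²; places V = {2, 3, 5, 7, 11, 13, 17, 23, ∞}.
(a,b)_11: α=0, u≡2; β=1, v≡4 (mod 11); (2|11)=-1, (4|11)=+1; sign (−1)^0·-1^1·+1^0 = -1.
(a,b)_5: α=1, u≡3; β=4, v≡4 (mod 5); (3|5)=-1, (4|5)=+1; sign (−1)^0·-1^4·+1^1 = +1.
(a,b)_∞: sgn(-115)=−, sgn(-46046)=−, so -1.
(a,b)_3: α=8, u≡2; β=0, v≡1 (mod 3); (2|3)=-1, (1|3)=+1; sign (−1)^0·-1^0·+1^8 = +1.
(a,b)_17: α=2, u≡1; β=0, v≡6 (mod 17); (1|17)=+1, (6|17)=-1; sign (−1)^0·+1^0·-1^2 = +1.
(a,b)_2: α=2, β=-7; u≡5, v≡1 (mod 8); ε(u)ε(v)=0·0, αω(v)=2·0, βω(u)=-7·1; sum ≡ 1  ⇒  -1.
(a,b)_7: α=-2, u≡4; β=1, v≡1 (mod 7); (4|7)=+1, (1|7)=+1; sign (−1)^0·+1^1·+1^-2 = +1.
(a,b)_23: α=3, u≡3; β=1, v≡14 (mod 23); (3|23)=+1, (14|23)=-1; sign (−1)^1·+1^1·-1^3 = +1.
(a,b)_13: α=2, u≡2; β=1, v≡8 (mod 13); (2|13)=-1, (8|13)=-1; sign (−1)^0·-1^1·-1^2 = -1.
(-115, -46046 / ℚ) ramifies at {2, 11, 13, ∞}: a division algebra.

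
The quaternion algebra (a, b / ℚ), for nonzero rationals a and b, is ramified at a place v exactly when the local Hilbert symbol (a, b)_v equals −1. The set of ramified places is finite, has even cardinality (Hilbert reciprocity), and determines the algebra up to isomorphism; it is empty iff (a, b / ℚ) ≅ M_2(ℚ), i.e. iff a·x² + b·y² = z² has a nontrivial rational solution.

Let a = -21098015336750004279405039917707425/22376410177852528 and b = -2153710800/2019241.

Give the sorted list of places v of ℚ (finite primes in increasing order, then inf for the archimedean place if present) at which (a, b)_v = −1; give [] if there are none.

Mod squares: a ≡ -1113959, b ≡ -437. Check v ∈ {∞, 2, 3, 5, 7, 11, 17, 19, 23, 29, 37, 53}.
v=2: v_2(a)=-4, v_2(b)=4; units ≡ 1, 3 (mod 8); ε·ε+αω+βω = 0·1+-4·1+4·0 ≡ 0  ⇒  (a,b)_2 = +1.
v=∞: -1113959 < 0 and -437 < 0  ⇒  (a,b)_∞ = -1.
v=7: a=7^-11·(≡2), b=7^-4·(≡4) mod 7; (2|7)=+1, (4|7)=+1; (−1)^{-11·-4·3}·(+1)^-4·(+1)^-11 = +1.
v=3: a=3^6·(≡1), b=3^2·(≡1) mod 3; (1|3)=+1, (1|3)=+1; (−1)^{6·2·1}·(+1)^2·(+1)^6 = +1.
v=11: a=11^5·(≡6), b=11^0·(≡3) mod 11; (6|11)=-1, (3|11)=+1; (−1)^{5·0·5}·(-1)^0·(+1)^5 = +1.
v=37: a=37^7·(≡21), b=37^2·(≡1) mod 37; (21|37)=+1, (1|37)=+1; (−1)^{7·2·18}·(+1)^2·(+1)^7 = +1.
v=53: a=53^2·(≡21), b=53^0·(≡25) mod 53; (21|53)=-1, (25|53)=+1; (−1)^{2·0·26}·(-1)^0·(+1)^2 = +1.
v=19: a=19^4·(≡5), b=19^1·(≡12) mod 19; (5|19)=+1, (12|19)=-1; (−1)^{4·1·9}·(+1)^1·(-1)^4 = +1.
v=23: a=23^3·(≡17), b=23^1·(≡12) mod 23; (17|23)=-1, (12|23)=+1; (−1)^{3·1·11}·(-1)^1·(+1)^3 = +1.
v=17: a=17^1·(≡2), b=17^0·(≡5) mod 17; (2|17)=+1, (5|17)=-1; (−1)^{1·0·8}·(+1)^0·(-1)^1 = -1.
v=5: a=5^2·(≡1), b=5^2·(≡3) mod 5; (1|5)=+1, (3|5)=-1; (−1)^{2·2·2}·(+1)^2·(-1)^2 = +1.
v=29: a=29^-4·(≡12), b=29^-2·(≡8) mod 29; (12|29)=-1, (8|29)=-1; (−1)^{-4·-2·14}·(-1)^-2·(-1)^-4 = +1.
|Ram(-1113959, -437)| = 2, even; anisotropic at {17, ∞}.

[17, inf]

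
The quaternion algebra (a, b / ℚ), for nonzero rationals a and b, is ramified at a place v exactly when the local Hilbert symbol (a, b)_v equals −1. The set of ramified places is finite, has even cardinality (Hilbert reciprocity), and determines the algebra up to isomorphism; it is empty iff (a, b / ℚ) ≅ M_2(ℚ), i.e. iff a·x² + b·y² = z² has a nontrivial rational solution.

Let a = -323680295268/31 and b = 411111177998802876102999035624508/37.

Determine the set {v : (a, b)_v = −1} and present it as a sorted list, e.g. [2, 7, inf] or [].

[11, 23, 29, 37]

Mod squares: a ≡ -227447, b ≡ 10587291. Check v ∈ {∞, 2, 3, 11, 13, 23, 29, 31, 37, 41}.
v=3: a=3^8·(≡1), b=3^3·(≡2) mod 3; (1|3)=+1, (2|3)=-1; (−1)^{8·3·1}·(+1)^3·(-1)^8 = +1.
v=2: v_2(a)=2, v_2(b)=2; units ≡ 1, 3 (mod 8); ε·ε+αω+βω = 0·1+2·1+2·0 ≡ 0  ⇒  (a,b)_2 = +1.
v=11: a=11^1·(≡3), b=11^3·(≡1) mod 11; (3|11)=+1, (1|11)=+1; (−1)^{1·3·5}·(+1)^3·(+1)^1 = -1.
v=∞: -227447 < 0 and 10587291 > 0  ⇒  (a,b)_∞ = +1.
v=29: a=29^1·(≡4), b=29^3·(≡11) mod 29; (4|29)=+1, (11|29)=-1; (−1)^{1·3·14}·(+1)^3·(-1)^1 = -1.
v=23: a=23^1·(≡18), b=23^3·(≡16) mod 23; (18|23)=+1, (16|23)=+1; (−1)^{1·3·11}·(+1)^3·(+1)^1 = -1.
v=31: a=31^-1·(≡20), b=31^4·(≡5) mod 31; (20|31)=+1, (5|31)=+1; (−1)^{-1·4·15}·(+1)^4·(+1)^-1 = +1.
v=37: a=37^0·(≡2), b=37^-1·(≡19) mod 37; (2|37)=-1, (19|37)=-1; (−1)^{0·-1·18}·(-1)^-1·(-1)^0 = -1.
v=13: a=13^0·(≡12), b=13^3·(≡3) mod 13; (12|13)=+1, (3|13)=+1; (−1)^{0·3·6}·(+1)^3·(+1)^0 = +1.
v=41: a=41^2·(≡32), b=41^6·(≡10) mod 41; (32|41)=+1, (10|41)=+1; (−1)^{2·6·20}·(+1)^6·(+1)^2 = +1.
(-227447, 10587291 / ℚ) ramifies at {11, 23, 29, 37}: a division algebra.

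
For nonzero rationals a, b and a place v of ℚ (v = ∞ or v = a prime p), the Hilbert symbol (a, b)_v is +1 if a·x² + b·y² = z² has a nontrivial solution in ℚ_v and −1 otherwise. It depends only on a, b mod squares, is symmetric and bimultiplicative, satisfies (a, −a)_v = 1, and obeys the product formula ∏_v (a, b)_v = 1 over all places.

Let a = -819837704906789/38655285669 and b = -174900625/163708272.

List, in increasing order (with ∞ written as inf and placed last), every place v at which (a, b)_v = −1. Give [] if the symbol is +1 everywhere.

(a, b) ≡ (-9889, -7) mod (ℚ^×)²; places V = {2, 3, 5, 7, 11, 13, 19, 23, 29, 31, ∞}.
(a,b)_29: α=1, u≡5; β=0, v≡6 (mod 29); (5|29)=+1, (6|29)=+1; sign (−1)^0·+1^0·+1^1 = +1.
(a,b)_19: α=2, u≡8; β=0, v≡13 (mod 19); (8|19)=-1, (13|19)=-1; sign (−1)^0·-1^0·-1^2 = +1.
(a,b)_23: α=8, u≡6; β=4, v≡4 (mod 23); (6|23)=+1, (4|23)=+1; sign (−1)^0·+1^4·+1^8 = +1.
(a,b)_7: α=-2, u≡2; β=-1, v≡3 (mod 7); (2|7)=+1, (3|7)=-1; sign (−1)^0·+1^-1·-1^-2 = +1.
(a,b)_11: α=-1, u≡4; β=0, v≡1 (mod 11); (4|11)=+1, (1|11)=+1; sign (−1)^0·+1^0·+1^-1 = +1.
(a,b)_5: α=0, u≡4; β=4, v≡2 (mod 5); (4|5)=+1, (2|5)=-1; sign (−1)^0·+1^4·-1^0 = +1.
(a,b)_3: α=-4, u≡2; β=-2, v≡2 (mod 3); (2|3)=-1, (2|3)=-1; sign (−1)^0·-1^-2·-1^-4 = +1.
(a,b)_2: α=0, β=-4; u≡7, v≡1 (mod 8); ε(u)ε(v)=1·0, αω(v)=0·0, βω(u)=-4·0; sum ≡ 0  ⇒  +1.
(a,b)_13: α=-4, u≡10; β=-2, v≡6 (mod 13); (10|13)=+1, (6|13)=-1; sign (−1)^0·+1^-2·-1^-4 = +1.
(a,b)_31: α=-1, u≡3; β=-2, v≡6 (mod 31); (3|31)=-1, (6|31)=-1; sign (−1)^0·-1^-2·-1^-1 = -1.
(a,b)_∞: sgn(-9889)=−, sgn(-7)=−, so -1.
|Ram(-9889, -7)| = 2, even; anisotropic at {31, ∞}.

[31, inf]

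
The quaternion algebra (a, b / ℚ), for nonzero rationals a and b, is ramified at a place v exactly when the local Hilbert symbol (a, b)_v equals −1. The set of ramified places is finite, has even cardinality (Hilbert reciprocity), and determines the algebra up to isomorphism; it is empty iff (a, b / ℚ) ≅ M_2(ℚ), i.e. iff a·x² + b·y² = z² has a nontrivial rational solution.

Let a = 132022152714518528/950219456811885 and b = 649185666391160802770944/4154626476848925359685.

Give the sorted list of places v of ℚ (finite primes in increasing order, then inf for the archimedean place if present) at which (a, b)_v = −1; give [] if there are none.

(a, b) ≡ (170, 85) mod (ℚ^×)²; places V = {2, 3, 5, 7, 11, 13, 17, 19, 41, ∞}.
(a,b)_17: α=-3, u≡6; β=-5, v≡12 (mod 17); (6|17)=-1, (12|17)=-1; sign (−1)^0·-1^-5·-1^-3 = +1.
(a,b)_41: α=-4, u≡12; β=-6, v≡24 (mod 41); (12|41)=-1, (24|41)=-1; sign (−1)^0·-1^-6·-1^-4 = +1.
(a,b)_3: α=-4, u≡2; β=-6, v≡1 (mod 3); (2|3)=-1, (1|3)=+1; sign (−1)^0·-1^-6·+1^-4 = +1.
(a,b)_13: α=-2, u≡1; β=-2, v≡6 (mod 13); (1|13)=+1, (6|13)=-1; sign (−1)^0·+1^-2·-1^-2 = +1.
(a,b)_11: α=2, u≡5; β=2, v≡8 (mod 11); (5|11)=+1, (8|11)=-1; sign (−1)^0·+1^2·-1^2 = +1.
(a,b)_∞: sgn(170)=+, sgn(85)=+, so +1.
(a,b)_5: α=-1, u≡4; β=-1, v≡2 (mod 5); (4|5)=+1, (2|5)=-1; sign (−1)^0·+1^-1·-1^-1 = -1.
(a,b)_7: α=8, u≡2; β=12, v≡2 (mod 7); (2|7)=+1, (2|7)=+1; sign (−1)^0·+1^12·+1^8 = +1.
(a,b)_19: α=2, u≡8; β=2, v≡4 (mod 19); (8|19)=-1, (4|19)=+1; sign (−1)^0·-1^2·+1^2 = +1.
(a,b)_2: α=19, β=30; u≡5, v≡5 (mod 8); ε(u)ε(v)=0·0, αω(v)=19·1, βω(u)=30·1; sum ≡ 1  ⇒  -1.
|Ram(170, 85)| = 2, even; anisotropic at {2, 5}.

[2, 5]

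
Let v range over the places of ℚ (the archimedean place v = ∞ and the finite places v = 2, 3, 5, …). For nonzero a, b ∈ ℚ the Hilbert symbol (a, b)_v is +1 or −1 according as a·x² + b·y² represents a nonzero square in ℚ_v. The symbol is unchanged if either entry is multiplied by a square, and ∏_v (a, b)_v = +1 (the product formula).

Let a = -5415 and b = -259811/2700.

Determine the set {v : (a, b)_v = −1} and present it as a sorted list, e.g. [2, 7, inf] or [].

Mod squares: a ≡ -15, b ≡ -2697. Check v ∈ {∞, 2, 3, 5, 17, 19, 29, 31}.
v=2: v_2(a)=0, v_2(b)=-2; units ≡ 1, 7 (mod 8); ε·ε+αω+βω = 0·1+0·0+-2·0 ≡ 0  ⇒  (a,b)_2 = +1.
v=19: a=19^2·(≡4), b=19^0·(≡7) mod 19; (4|19)=+1, (7|19)=+1; (−1)^{2·0·9}·(+1)^0·(+1)^2 = +1.
v=17: a=17^0·(≡8), b=17^2·(≡5) mod 17; (8|17)=+1, (5|17)=-1; (−1)^{0·2·8}·(+1)^2·(-1)^0 = +1.
v=∞: -15 < 0 and -2697 < 0  ⇒  (a,b)_∞ = -1.
v=29: a=29^0·(≡8), b=29^1·(≡20) mod 29; (8|29)=-1, (20|29)=+1; (−1)^{0·1·14}·(-1)^1·(+1)^0 = -1.
v=5: a=5^1·(≡2), b=5^-2·(≡3) mod 5; (2|5)=-1, (3|5)=-1; (−1)^{1·-2·2}·(-1)^-2·(-1)^1 = -1.
v=3: a=3^1·(≡1), b=3^-3·(≡1) mod 3; (1|3)=+1, (1|3)=+1; (−1)^{1·-3·1}·(+1)^-3·(+1)^1 = -1.
v=31: a=31^0·(≡10), b=31^1·(≡17) mod 31; (10|31)=+1, (17|31)=-1; (−1)^{0·1·15}·(+1)^1·(-1)^0 = +1.
(-15, -2697 / ℚ) ramifies at {3, 5, 29, ∞}: a division algebra.

[3, 5, 29, inf]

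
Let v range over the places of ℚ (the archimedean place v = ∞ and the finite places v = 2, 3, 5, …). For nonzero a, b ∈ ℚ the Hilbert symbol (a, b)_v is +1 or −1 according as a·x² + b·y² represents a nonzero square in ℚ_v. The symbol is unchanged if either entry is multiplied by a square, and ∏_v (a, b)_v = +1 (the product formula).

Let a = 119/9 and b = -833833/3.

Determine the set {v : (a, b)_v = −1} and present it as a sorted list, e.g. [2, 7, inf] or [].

[3, 13]

(a, b) ≡ (119, -51051) mod (ℚ^×)²; places V = {2, 3, 7, 11, 13, 17, ∞}.
(a,b)_3: α=-2, u≡2; β=-1, v≡2 (mod 3); (2|3)=-1, (2|3)=-1; sign (−1)^0·-1^-1·-1^-2 = -1.
(a,b)_∞: sgn(119)=+, sgn(-51051)=−, so +1.
(a,b)_13: α=0, u≡6; β=1, v≡9 (mod 13); (6|13)=-1, (9|13)=+1; sign (−1)^0·-1^1·+1^0 = -1.
(a,b)_2: α=0, β=0; u≡7, v≡5 (mod 8); ε(u)ε(v)=1·0, αω(v)=0·1, βω(u)=0·0; sum ≡ 0  ⇒  +1.
(a,b)_7: α=1, u≡5; β=3, v≡4 (mod 7); (5|7)=-1, (4|7)=+1; sign (−1)^1·-1^3·+1^1 = +1.
(a,b)_11: α=0, u≡1; β=1, v≡3 (mod 11); (1|11)=+1, (3|11)=+1; sign (−1)^0·+1^1·+1^0 = +1.
(a,b)_17: α=1, u≡14; β=1, v≡10 (mod 17); (14|17)=-1, (10|17)=-1; sign (−1)^0·-1^1·-1^1 = +1.
|Ram(119, -51051)| = 2, even; anisotropic at {3, 13}.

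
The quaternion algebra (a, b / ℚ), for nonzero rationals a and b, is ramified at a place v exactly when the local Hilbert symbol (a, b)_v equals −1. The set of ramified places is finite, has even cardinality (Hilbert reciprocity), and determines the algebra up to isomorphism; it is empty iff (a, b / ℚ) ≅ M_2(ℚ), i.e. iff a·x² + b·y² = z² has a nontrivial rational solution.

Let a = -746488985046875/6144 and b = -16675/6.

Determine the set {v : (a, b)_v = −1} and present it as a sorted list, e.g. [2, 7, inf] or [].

[2, inf]

Mod squares: a ≡ -1218, b ≡ -4002. Check v ∈ {∞, 2, 3, 5, 7, 23, 29}.
v=∞: -1218 < 0 and -4002 < 0  ⇒  (a,b)_∞ = -1.
v=2: v_2(a)=-11, v_2(b)=-1; units ≡ 7, 7 (mod 8); ε·ε+αω+βω = 1·1+-11·0+-1·0 ≡ 1  ⇒  (a,b)_2 = -1.
v=5: a=5^6·(≡3), b=5^2·(≡3) mod 5; (3|5)=-1, (3|5)=-1; (−1)^{6·2·2}·(-1)^2·(-1)^6 = +1.
v=3: a=3^-1·(≡2), b=3^-1·(≡1) mod 3; (2|3)=-1, (1|3)=+1; (−1)^{-1·-1·1}·(-1)^-1·(+1)^-1 = +1.
v=7: a=7^1·(≡1), b=7^0·(≡1) mod 7; (1|7)=+1, (1|7)=+1; (−1)^{1·0·3}·(+1)^0·(+1)^1 = +1.
v=29: a=29^3·(≡22), b=29^1·(≡25) mod 29; (22|29)=+1, (25|29)=+1; (−1)^{3·1·14}·(+1)^1·(+1)^3 = +1.
v=23: a=23^4·(≡16), b=23^1·(≡21) mod 23; (16|23)=+1, (21|23)=-1; (−1)^{4·1·11}·(+1)^1·(-1)^4 = +1.
Ram(-1218, -4002) = {2, ∞}; no ℚ_2-point on the conic.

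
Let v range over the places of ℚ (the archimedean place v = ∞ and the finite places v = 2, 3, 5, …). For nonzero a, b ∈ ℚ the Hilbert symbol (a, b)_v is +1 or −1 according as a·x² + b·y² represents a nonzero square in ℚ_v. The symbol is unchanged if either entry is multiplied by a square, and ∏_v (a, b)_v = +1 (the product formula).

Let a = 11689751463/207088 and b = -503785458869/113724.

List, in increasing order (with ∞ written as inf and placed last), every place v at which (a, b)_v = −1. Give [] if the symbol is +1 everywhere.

(a, b) ≡ (4641, -88179) mod (ℚ^×)²; places V = {2, 3, 7, 11, 13, 17, 19, 23, 43, 59, ∞}.
(a,b)_43: α=-2, u≡40; β=0, v≡31 (mod 43); (40|43)=+1, (31|43)=+1; sign (−1)^0·+1^0·+1^-2 = +1.
(a,b)_3: α=1, u≡2; β=-7, v≡1 (mod 3); (2|3)=-1, (1|3)=+1; sign (−1)^1·-1^-7·+1^1 = +1.
(a,b)_∞: sgn(4641)=+, sgn(-88179)=−, so +1.
(a,b)_13: α=3, u≡2; β=-1, v≡4 (mod 13); (2|13)=-1, (4|13)=+1; sign (−1)^0·-1^-1·+1^3 = -1.
(a,b)_23: α=0, u≡8; β=2, v≡18 (mod 23); (8|23)=+1, (18|23)=+1; sign (−1)^0·+1^2·+1^0 = +1.
(a,b)_19: α=2, u≡5; β=1, v≡15 (mod 19); (5|19)=+1, (15|19)=-1; sign (−1)^0·+1^1·-1^2 = +1.
(a,b)_59: α=0, u≡8; β=2, v≡17 (mod 59); (8|59)=-1, (17|59)=+1; sign (−1)^0·-1^2·+1^0 = +1.
(a,b)_7: α=-1, u≡6; β=1, v≡6 (mod 7); (6|7)=-1, (6|7)=-1; sign (−1)^1·-1^1·-1^-1 = -1.
(a,b)_17: α=3, u≡9; β=1, v≡8 (mod 17); (9|17)=+1, (8|17)=+1; sign (−1)^0·+1^1·+1^3 = +1.
(a,b)_11: α=0, u≡8; β=2, v≡6 (mod 11); (8|11)=-1, (6|11)=-1; sign (−1)^0·-1^2·-1^0 = +1.
(a,b)_2: α=-4, β=-2; u≡1, v≡5 (mod 8); ε(u)ε(v)=0·0, αω(v)=-4·1, βω(u)=-2·0; sum ≡ 0  ⇒  +1.
(4641, -88179 / ℚ) ramifies at {7, 13}: a division algebra.

[7, 13]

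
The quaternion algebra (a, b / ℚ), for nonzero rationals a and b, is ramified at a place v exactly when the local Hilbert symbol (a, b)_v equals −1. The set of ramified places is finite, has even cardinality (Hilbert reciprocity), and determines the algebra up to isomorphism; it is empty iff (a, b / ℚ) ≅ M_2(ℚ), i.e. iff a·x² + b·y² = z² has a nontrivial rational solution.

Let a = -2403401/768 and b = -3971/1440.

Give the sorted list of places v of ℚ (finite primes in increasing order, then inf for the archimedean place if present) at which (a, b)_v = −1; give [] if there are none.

[2, 5, 13, inf]

(a, b) ≡ (-3003, -110) mod (ℚ^×)²; places V = {2, 3, 5, 7, 11, 13, 19, ∞}.
(a,b)_3: α=-1, u≡1; β=-2, v≡1 (mod 3); (1|3)=+1, (1|3)=+1; sign (−1)^0·+1^-2·+1^-1 = +1.
(a,b)_2: α=-8, β=-5; u≡5, v≡1 (mod 8); ε(u)ε(v)=0·0, αω(v)=-8·0, βω(u)=-5·1; sum ≡ 1  ⇒  -1.
(a,b)_5: α=0, u≡3; β=-1, v≡3 (mod 5); (3|5)=-1, (3|5)=-1; sign (−1)^0·-1^-1·-1^0 = -1.
(a,b)_13: α=1, u≡9; β=0, v≡2 (mod 13); (9|13)=+1, (2|13)=-1; sign (−1)^0·+1^0·-1^1 = -1.
(a,b)_11: α=1, u≡10; β=1, v≡9 (mod 11); (10|11)=-1, (9|11)=+1; sign (−1)^1·-1^1·+1^1 = +1.
(a,b)_19: α=0, u≡10; β=2, v≡17 (mod 19); (10|19)=-1, (17|19)=+1; sign (−1)^0·-1^2·+1^0 = +1.
(a,b)_7: α=5, u≡5; β=0, v≡1 (mod 7); (5|7)=-1, (1|7)=+1; sign (−1)^0·-1^0·+1^5 = +1.
(a,b)_∞: sgn(-3003)=−, sgn(-110)=−, so -1.
(-3003, -110 / ℚ) ramifies at {2, 5, 13, ∞}: a division algebra.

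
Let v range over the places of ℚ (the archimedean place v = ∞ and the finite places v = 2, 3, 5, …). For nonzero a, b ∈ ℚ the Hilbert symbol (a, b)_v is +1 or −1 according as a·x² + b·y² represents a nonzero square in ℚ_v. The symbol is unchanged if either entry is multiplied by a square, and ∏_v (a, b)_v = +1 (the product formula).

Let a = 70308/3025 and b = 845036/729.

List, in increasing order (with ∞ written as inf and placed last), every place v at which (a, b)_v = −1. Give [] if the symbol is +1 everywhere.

[7, 43]

Mod squares: a ≡ 217, b ≡ 731. Check v ∈ {∞, 2, 3, 5, 7, 11, 17, 31, 43}.
v=3: a=3^4·(≡1), b=3^-6·(≡2) mod 3; (1|3)=+1, (2|3)=-1; (−1)^{4·-6·1}·(+1)^-6·(-1)^4 = +1.
v=2: v_2(a)=2, v_2(b)=2; units ≡ 1, 3 (mod 8); ε·ε+αω+βω = 0·1+2·1+2·0 ≡ 0  ⇒  (a,b)_2 = +1.
v=17: a=17^0·(≡4), b=17^3·(≡16) mod 17; (4|17)=+1, (16|17)=+1; (−1)^{0·3·8}·(+1)^3·(+1)^0 = +1.
v=31: a=31^1·(≡2), b=31^0·(≡14) mod 31; (2|31)=+1, (14|31)=+1; (−1)^{1·0·15}·(+1)^0·(+1)^1 = +1.
v=11: a=11^-2·(≡6), b=11^0·(≡9) mod 11; (6|11)=-1, (9|11)=+1; (−1)^{-2·0·5}·(-1)^0·(+1)^-2 = +1.
v=7: a=7^1·(≡6), b=7^0·(≡3) mod 7; (6|7)=-1, (3|7)=-1; (−1)^{1·0·3}·(-1)^0·(-1)^1 = -1.
v=5: a=5^-2·(≡3), b=5^0·(≡4) mod 5; (3|5)=-1, (4|5)=+1; (−1)^{-2·0·2}·(-1)^0·(+1)^-2 = +1.
v=43: a=43^0·(≡26), b=43^1·(≡21) mod 43; (26|43)=-1, (21|43)=+1; (−1)^{0·1·21}·(-1)^1·(+1)^0 = -1.
v=∞: 217 > 0 and 731 > 0  ⇒  (a,b)_∞ = +1.
(217, 731 / ℚ) ramifies at {7, 43}: a division algebra.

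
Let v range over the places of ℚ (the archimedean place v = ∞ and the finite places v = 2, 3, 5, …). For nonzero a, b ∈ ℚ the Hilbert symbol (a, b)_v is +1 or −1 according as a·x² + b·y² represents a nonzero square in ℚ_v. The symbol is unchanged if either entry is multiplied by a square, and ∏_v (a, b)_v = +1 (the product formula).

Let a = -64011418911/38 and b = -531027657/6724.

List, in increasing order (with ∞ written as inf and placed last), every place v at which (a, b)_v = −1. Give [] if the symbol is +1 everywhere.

Mod squares: a ≡ -1178, b ≡ -17. Check v ∈ {∞, 2, 3, 11, 17, 19, 23, 31, 41}.
v=19: a=19^-1·(≡10), b=19^0·(≡10) mod 19; (10|19)=-1, (10|19)=-1; (−1)^{-1·0·9}·(-1)^0·(-1)^-1 = -1.
v=3: a=3^10·(≡1), b=3^10·(≡1) mod 3; (1|3)=+1, (1|3)=+1; (−1)^{10·10·1}·(+1)^10·(+1)^10 = +1.
v=∞: -1178 < 0 and -17 < 0  ⇒  (a,b)_∞ = -1.
v=11: a=11^2·(≡10), b=11^0·(≡9) mod 11; (10|11)=-1, (9|11)=+1; (−1)^{2·0·5}·(-1)^0·(+1)^2 = +1.
v=41: a=41^0·(≡38), b=41^-2·(≡30) mod 41; (38|41)=-1, (30|41)=-1; (−1)^{0·-2·20}·(-1)^-2·(-1)^0 = +1.
v=2: v_2(a)=-1, v_2(b)=-2; units ≡ 3, 7 (mod 8); ε·ε+αω+βω = 1·1+-1·0+-2·1 ≡ 1  ⇒  (a,b)_2 = -1.
v=23: a=23^0·(≡3), b=23^2·(≡6) mod 23; (3|23)=+1, (6|23)=+1; (−1)^{0·2·11}·(+1)^2·(+1)^0 = +1.
v=31: a=31^1·(≡23), b=31^0·(≡25) mod 31; (23|31)=-1, (25|31)=+1; (−1)^{1·0·15}·(-1)^0·(+1)^1 = +1.
v=17: a=17^2·(≡12), b=17^1·(≡2) mod 17; (12|17)=-1, (2|17)=+1; (−1)^{2·1·8}·(-1)^1·(+1)^2 = -1.
(-1178, -17 / ℚ) ramifies at {2, 17, 19, ∞}: a division algebra.

[2, 17, 19, inf]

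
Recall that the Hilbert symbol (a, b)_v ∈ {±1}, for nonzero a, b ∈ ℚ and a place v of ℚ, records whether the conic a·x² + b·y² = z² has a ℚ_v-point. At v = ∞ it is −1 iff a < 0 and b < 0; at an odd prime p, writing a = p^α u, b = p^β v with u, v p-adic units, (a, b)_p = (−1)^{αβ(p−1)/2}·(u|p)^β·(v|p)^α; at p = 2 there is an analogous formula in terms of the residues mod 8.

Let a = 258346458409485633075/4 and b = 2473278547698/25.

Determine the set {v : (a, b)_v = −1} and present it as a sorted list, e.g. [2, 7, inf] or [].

(a, b) ≡ (203, 740962) mod (ℚ^×)²; places V = {2, 3, 5, 7, 17, 19, 29, 31, 37, ∞}.
(a,b)_37: α=2, u≡14; β=1, v≡1 (mod 37); (14|37)=-1, (1|37)=+1; sign (−1)^0·-1^1·+1^2 = -1.
(a,b)_2: α=-2, β=1; u≡3, v≡1 (mod 8); ε(u)ε(v)=1·0, αω(v)=-2·0, βω(u)=1·1; sum ≡ 1  ⇒  -1.
(a,b)_19: α=2, u≡3; β=1, v≡15 (mod 19); (3|19)=-1, (15|19)=-1; sign (−1)^0·-1^1·-1^2 = -1.
(a,b)_17: α=2, u≡16; β=1, v≡1 (mod 17); (16|17)=+1, (1|17)=+1; sign (−1)^0·+1^1·+1^2 = +1.
(a,b)_5: α=2, u≡2; β=-2, v≡3 (mod 5); (2|5)=-1, (3|5)=-1; sign (−1)^0·-1^-2·-1^2 = +1.
(a,b)_∞: sgn(203)=+, sgn(740962)=+, so +1.
(a,b)_31: α=2, u≡23; β=1, v≡20 (mod 31); (23|31)=-1, (20|31)=+1; sign (−1)^0·-1^1·+1^2 = -1.
(a,b)_7: α=3, u≡2; β=2, v≡5 (mod 7); (2|7)=+1, (5|7)=-1; sign (−1)^0·+1^2·-1^3 = -1.
(a,b)_29: α=3, u≡25; β=2, v≡12 (mod 29); (25|29)=+1, (12|29)=-1; sign (−1)^0·+1^2·-1^3 = -1.
(a,b)_3: α=2, u≡2; β=4, v≡1 (mod 3); (2|3)=-1, (1|3)=+1; sign (−1)^0·-1^4·+1^2 = +1.
Ram(203, 740962) = {2, 7, 19, 29, 31, 37}; no ℚ_2-point on the conic.

[2, 7, 19, 29, 31, 37]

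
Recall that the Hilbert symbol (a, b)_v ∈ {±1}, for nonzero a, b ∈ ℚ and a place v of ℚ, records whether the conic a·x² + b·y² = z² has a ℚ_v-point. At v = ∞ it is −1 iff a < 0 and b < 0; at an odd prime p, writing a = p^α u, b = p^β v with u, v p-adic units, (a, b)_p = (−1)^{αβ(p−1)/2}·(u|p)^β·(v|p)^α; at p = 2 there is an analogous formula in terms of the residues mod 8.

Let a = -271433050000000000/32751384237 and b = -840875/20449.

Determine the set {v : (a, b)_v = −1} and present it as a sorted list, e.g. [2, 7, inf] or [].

[19, inf]

Mod squares: a ≡ -146965, b ≡ -35. Check v ∈ {∞, 2, 3, 5, 7, 11, 13, 17, 19, 31}.
v=2: v_2(a)=10, v_2(b)=0; units ≡ 3, 5 (mod 8); ε·ε+αω+βω = 1·0+10·1+0·1 ≡ 0  ⇒  (a,b)_2 = +1.
v=5: a=5^11·(≡3), b=5^3·(≡2) mod 5; (3|5)=-1, (2|5)=-1; (−1)^{11·3·2}·(-1)^3·(-1)^11 = +1.
v=7: a=7^5·(≡3), b=7^1·(≡1) mod 7; (3|7)=-1, (1|7)=+1; (−1)^{5·1·3}·(-1)^1·(+1)^5 = +1.
v=3: a=3^-6·(≡2), b=3^0·(≡1) mod 3; (2|3)=-1, (1|3)=+1; (−1)^{-6·0·1}·(-1)^0·(+1)^-6 = +1.
v=13: a=13^-5·(≡11), b=13^-2·(≡1) mod 13; (11|13)=-1, (1|13)=+1; (−1)^{-5·-2·6}·(-1)^-2·(+1)^-5 = +1.
v=11: a=11^-2·(≡8), b=11^-2·(≡5) mod 11; (8|11)=-1, (5|11)=+1; (−1)^{-2·-2·5}·(-1)^-2·(+1)^-2 = +1.
v=17: a=17^1·(≡16), b=17^0·(≡2) mod 17; (16|17)=+1, (2|17)=+1; (−1)^{1·0·8}·(+1)^0·(+1)^1 = +1.
v=31: a=31^0·(≡29), b=31^2·(≡26) mod 31; (29|31)=-1, (26|31)=-1; (−1)^{0·2·15}·(-1)^2·(-1)^0 = +1.
v=19: a=19^1·(≡1), b=19^0·(≡13) mod 19; (1|19)=+1, (13|19)=-1; (−1)^{1·0·9}·(+1)^0·(-1)^1 = -1.
v=∞: -146965 < 0 and -35 < 0  ⇒  (a,b)_∞ = -1.
Ram(-146965, -35) = {19, ∞}; no ℚ_19-point on the conic.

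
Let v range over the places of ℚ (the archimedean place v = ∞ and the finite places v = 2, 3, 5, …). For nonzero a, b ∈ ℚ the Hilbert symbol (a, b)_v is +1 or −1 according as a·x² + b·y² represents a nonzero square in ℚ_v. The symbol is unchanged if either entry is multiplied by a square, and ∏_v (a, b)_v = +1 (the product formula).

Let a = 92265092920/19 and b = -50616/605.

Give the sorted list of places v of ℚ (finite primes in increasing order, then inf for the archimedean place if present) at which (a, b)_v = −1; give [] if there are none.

[7, 11, 19, 41]

(a, b) ≡ (8944065130, -7030) mod (ℚ^×)²; places V = {2, 3, 5, 7, 11, 13, 19, 31, 37, 41, ∞}.
(a,b)_37: α=1, u≡22; β=1, v≡20 (mod 37); (22|37)=-1, (20|37)=-1; sign (−1)^0·-1^1·-1^1 = +1.
(a,b)_7: α=3, u≡3; β=0, v≡5 (mod 7); (3|7)=-1, (5|7)=-1; sign (−1)^0·-1^0·-1^3 = -1.
(a,b)_41: α=1, u≡5; β=0, v≡35 (mod 41); (5|41)=+1, (35|41)=-1; sign (−1)^0·+1^0·-1^1 = -1.
(a,b)_11: α=1, u≡7; β=-2, v≡10 (mod 11); (7|11)=-1, (10|11)=-1; sign (−1)^0·-1^-2·-1^1 = -1.
(a,b)_19: α=-1, u≡2; β=1, v≡14 (mod 19); (2|19)=-1, (14|19)=-1; sign (−1)^1·-1^1·-1^-1 = -1.
(a,b)_∞: sgn(8944065130)=+, sgn(-7030)=−, so +1.
(a,b)_13: α=1, u≡3; β=0, v≡12 (mod 13); (3|13)=+1, (12|13)=+1; sign (−1)^0·+1^0·+1^1 = +1.
(a,b)_31: α=1, u≡26; β=0, v≡14 (mod 31); (26|31)=-1, (14|31)=+1; sign (−1)^0·-1^0·+1^1 = +1.
(a,b)_2: α=3, β=3; u≡5, v≡5 (mod 8); ε(u)ε(v)=0·0, αω(v)=3·1, βω(u)=3·1; sum ≡ 0  ⇒  +1.
(a,b)_5: α=1, u≡1; β=-1, v≡4 (mod 5); (1|5)=+1, (4|5)=+1; sign (−1)^0·+1^-1·+1^1 = +1.
(a,b)_3: α=0, u≡1; β=2, v≡2 (mod 3); (1|3)=+1, (2|3)=-1; sign (−1)^0·+1^2·-1^0 = +1.
Ram(8944065130, -7030) = {7, 11, 19, 41}; no ℚ_7-point on the conic.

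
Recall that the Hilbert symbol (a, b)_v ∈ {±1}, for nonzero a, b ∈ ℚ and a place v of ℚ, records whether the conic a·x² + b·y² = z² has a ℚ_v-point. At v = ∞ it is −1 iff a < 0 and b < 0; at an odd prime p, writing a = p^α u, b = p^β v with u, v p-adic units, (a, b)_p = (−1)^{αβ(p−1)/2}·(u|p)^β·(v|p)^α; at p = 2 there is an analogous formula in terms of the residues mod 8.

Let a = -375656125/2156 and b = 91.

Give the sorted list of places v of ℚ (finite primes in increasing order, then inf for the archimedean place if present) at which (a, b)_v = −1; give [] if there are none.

[19, 23]

(a, b) ≡ (-312455, 91) mod (ℚ^×)²; places V = {2, 5, 7, 11, 13, 19, 23, ∞}.
(a,b)_∞: sgn(-312455)=−, sgn(91)=+, so +1.
(a,b)_5: α=3, u≡1; β=0, v≡1 (mod 5); (1|5)=+1, (1|5)=+1; sign (−1)^0·+1^0·+1^3 = +1.
(a,b)_23: α=3, u≡13; β=0, v≡22 (mod 23); (13|23)=+1, (22|23)=-1; sign (−1)^0·+1^0·-1^3 = -1.
(a,b)_19: α=1, u≡7; β=0, v≡15 (mod 19); (7|19)=+1, (15|19)=-1; sign (−1)^0·+1^0·-1^1 = -1.
(a,b)_11: α=-1, u≡10; β=0, v≡3 (mod 11); (10|11)=-1, (3|11)=+1; sign (−1)^0·-1^0·+1^-1 = +1.
(a,b)_7: α=-2, u≡1; β=1, v≡6 (mod 7); (1|7)=+1, (6|7)=-1; sign (−1)^0·+1^1·-1^-2 = +1.
(a,b)_13: α=1, u≡2; β=1, v≡7 (mod 13); (2|13)=-1, (7|13)=-1; sign (−1)^0·-1^1·-1^1 = +1.
(a,b)_2: α=-2, β=0; u≡1, v≡3 (mod 8); ε(u)ε(v)=0·1, αω(v)=-2·1, βω(u)=0·0; sum ≡ 0  ⇒  +1.
Ram(-312455, 91) = {19, 23}; no ℚ_19-point on the conic.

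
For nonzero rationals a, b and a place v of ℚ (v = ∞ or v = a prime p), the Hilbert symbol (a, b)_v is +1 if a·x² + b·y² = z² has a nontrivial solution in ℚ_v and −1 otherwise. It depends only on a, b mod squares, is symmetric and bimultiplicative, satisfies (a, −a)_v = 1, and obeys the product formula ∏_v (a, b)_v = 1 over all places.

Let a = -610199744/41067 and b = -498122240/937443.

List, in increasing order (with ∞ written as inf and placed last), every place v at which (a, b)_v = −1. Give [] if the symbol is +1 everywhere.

(a, b) ≡ (-33, -330) mod (ℚ^×)²; places V = {2, 3, 5, 7, 11, 13, 19, 43, ∞}.
(a,b)_3: α=-5, u≡1; β=-1, v≡1 (mod 3); (1|3)=+1, (1|3)=+1; sign (−1)^1·+1^-1·+1^-5 = -1.
(a,b)_13: α=-2, u≡6; β=-2, v≡11 (mod 13); (6|13)=-1, (11|13)=-1; sign (−1)^0·-1^-2·-1^-2 = +1.
(a,b)_2: α=6, β=9; u≡7, v≡3 (mod 8); ε(u)ε(v)=1·1, αω(v)=6·1, βω(u)=9·0; sum ≡ 1  ⇒  -1.
(a,b)_11: α=1, u≡8; β=1, v≡3 (mod 11); (8|11)=-1, (3|11)=+1; sign (−1)^1·-1^1·+1^1 = +1.
(a,b)_43: α=0, u≡6; β=-2, v≡15 (mod 43); (6|43)=+1, (15|43)=+1; sign (−1)^0·+1^-2·+1^0 = +1.
(a,b)_7: α=4, u≡1; β=2, v≡6 (mod 7); (1|7)=+1, (6|7)=-1; sign (−1)^0·+1^2·-1^4 = +1.
(a,b)_19: α=2, u≡11; β=2, v≡8 (mod 19); (11|19)=+1, (8|19)=-1; sign (−1)^0·+1^2·-1^2 = +1.
(a,b)_∞: sgn(-33)=−, sgn(-330)=−, so -1.
(a,b)_5: α=0, u≡3; β=1, v≡4 (mod 5); (3|5)=-1, (4|5)=+1; sign (−1)^0·-1^1·+1^0 = -1.
Ram(-33, -330) = {2, 3, 5, ∞}; no ℚ_2-point on the conic.

[2, 3, 5, inf]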